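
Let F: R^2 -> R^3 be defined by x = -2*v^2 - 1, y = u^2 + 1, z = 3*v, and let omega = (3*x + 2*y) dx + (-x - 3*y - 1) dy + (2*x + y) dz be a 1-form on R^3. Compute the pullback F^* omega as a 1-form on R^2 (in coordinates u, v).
F^* omega = (2*u*(-3*u^2 + 2*v^2 - 3)) du + (-8*u^2*v + 3*u^2 + 24*v^3 - 12*v^2 + 4*v - 3) dv

Using F^*(f dg) = (f ∘ F) d(g ∘ F), substitute each coordinate x_i by F_i(u, v) in f_i, and replace dx_i by d F_i = (∂F_i/∂u) du + (∂F_i/∂v) dv.
  For the x component: f_1(F) = 2*u^2 - 6*v^2 - 1; d F_1 = (0) du + (-4*v) dv
  For the y component: f_2(F) = -3*u^2 + 2*v^2 - 3; d F_2 = (2*u) du + (0) dv
  For the z component: f_3(F) = u^2 - 4*v^2 - 1; d F_3 = (0) du + (3) dv
Combining and collecting du, dv coefficients:
  coeff of du: 2*u*(-3*u^2 + 2*v^2 - 3)
  coeff of dv: -8*u^2*v + 3*u^2 + 24*v^3 - 12*v^2 + 4*v - 3
F^* omega = (2*u*(-3*u^2 + 2*v^2 - 3)) du + (-8*u^2*v + 3*u^2 + 24*v^3 - 12*v^2 + 4*v - 3) dv.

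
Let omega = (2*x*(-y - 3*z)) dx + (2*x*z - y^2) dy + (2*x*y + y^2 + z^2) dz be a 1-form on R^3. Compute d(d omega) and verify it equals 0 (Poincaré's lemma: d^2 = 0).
d(d omega) = 0

Step 1: d omega = sum_{i<j} (∂f_j/∂x_i - ∂f_i/∂x_j) dx_i ∧ dx_j:
  coeff of dx ∧ dy: 2*x + 2*z
  coeff of dx ∧ dz: 6*x + 2*y
  coeff of dy ∧ dz: 2*y
Step 2: Apply d again to each 2-form coefficient. The only possible 3-form in R^3 is dx ∧ dy ∧ dz, with coefficient
  ∂(coeff of dy∧dz)/∂x - ∂(coeff of dx∧dz)/∂y + ∂(coeff of dx∧dy)/∂z
  = ∂/∂x (2*y) - ∂/∂y (6*x + 2*y) + ∂/∂z (2*x + 2*z).
Each of these terms simplifies to sums of mixed partials that cancel in pairs. The result is 0 (by equality of mixed partials for smooth functions — Schwarz / Clairaut).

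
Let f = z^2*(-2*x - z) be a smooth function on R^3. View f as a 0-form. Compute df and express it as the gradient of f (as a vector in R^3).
df = (-2*z^2) dx + (0) dy + (z*(-4*x - 3*z)) dz; grad f = (-2*z^2, 0, z*(-4*x - 3*z))

For a 0-form f, d f = (∂f/∂x) dx + (∂f/∂y) dy + (∂f/∂z) dz. The components of the vector representation are exactly the entries of grad f in Cartesian coordinates:
  ∂f/∂x = -2*z^2
  ∂f/∂y = 0
  ∂f/∂z = z*(-4*x - 3*z).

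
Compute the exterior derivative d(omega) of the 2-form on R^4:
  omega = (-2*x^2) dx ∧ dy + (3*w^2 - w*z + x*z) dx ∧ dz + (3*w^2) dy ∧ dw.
d(omega) = (6*w - z) dx ∧ dz ∧ dw

For a 2-form omega = sum_{i<j} g_{ij} dx_i ∧ dx_j, the exterior derivative is
  d(omega) = sum_{i<j} d(g_{ij}) ∧ dx_i ∧ dx_j = sum_{i<j, k} (∂g_{ij}/∂x_k) dx_k ∧ dx_i ∧ dx_j.
Expand each term, using dx_k ∧ dx_i ∧ dx_j = sgn(permutation) dx_{(a)} ∧ dx_{(b)} ∧ dx_{(c)} with (a < b < c) sorted:
  d(3*w^2 - w*z + x*z) includes (∂/∂w)(3*w^2 - w*z + x*z) dw = (6*w - z) dw, which multiplied by dx ∧ dz gives (6*w - z) dx ∧ dz ∧ dw
Collecting like 3-forms: d(omega) = (6*w - z) dx ∧ dz ∧ dw.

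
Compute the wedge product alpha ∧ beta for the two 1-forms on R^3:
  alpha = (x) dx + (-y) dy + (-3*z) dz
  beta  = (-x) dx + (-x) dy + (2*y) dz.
alpha ∧ beta = (-x*(x + y)) dx ∧ dy + (x*(2*y - 3*z)) dx ∧ dz + (-3*x*z - 2*y^2) dy ∧ dz

Distribute the wedge, using dx_i ∧ dx_j = -dx_j ∧ dx_i and dx_i ∧ dx_i = 0. For each pair (i, j) with i < j, the coefficient of dx_i ∧ dx_j in alpha ∧ beta is (alpha_i * beta_j - alpha_j * beta_i). Collecting: alpha ∧ beta = (-x*(x + y)) dx ∧ dy + (x*(2*y - 3*z)) dx ∧ dz + (-3*x*z - 2*y^2) dy ∧ dz.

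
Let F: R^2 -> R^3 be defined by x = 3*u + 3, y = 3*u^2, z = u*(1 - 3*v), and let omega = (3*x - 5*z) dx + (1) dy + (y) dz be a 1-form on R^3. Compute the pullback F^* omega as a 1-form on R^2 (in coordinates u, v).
F^* omega = (-9*u^2*v + 3*u^2 + 45*u*v + 18*u + 27) du + (-9*u^3) dv

Using F^*(f dg) = (f ∘ F) d(g ∘ F), substitute each coordinate x_i by F_i(u, v) in f_i, and replace dx_i by d F_i = (∂F_i/∂u) du + (∂F_i/∂v) dv.
  For the x component: f_1(F) = 15*u*v + 4*u + 9; d F_1 = (3) du + (0) dv
  For the y component: f_2(F) = 1; d F_2 = (6*u) du + (0) dv
  For the z component: f_3(F) = 3*u^2; d F_3 = (1 - 3*v) du + (-3*u) dv
Combining and collecting du, dv coefficients:
  coeff of du: -9*u^2*v + 3*u^2 + 45*u*v + 18*u + 27
  coeff of dv: -9*u^3
F^* omega = (-9*u^2*v + 3*u^2 + 45*u*v + 18*u + 27) du + (-9*u^3) dv.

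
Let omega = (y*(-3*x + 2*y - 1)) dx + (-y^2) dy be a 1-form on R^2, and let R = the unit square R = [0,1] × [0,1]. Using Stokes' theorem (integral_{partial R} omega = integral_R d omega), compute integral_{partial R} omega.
integral_(partial R) omega = 1/2

Stokes: integral_partial_R omega = integral_R d omega with d omega = (∂Q/∂x - ∂P/∂y) dx ∧ dy.
  ∂Q/∂x = 0
  ∂P/∂y = -3*x + 4*y - 1
  integrand = ∂Q/∂x - ∂P/∂y = 3*x - 4*y + 1.
Integrating over R: integral_0^1 integral_0^1 (3*x - 4*y + 1) dx dy = 1/2.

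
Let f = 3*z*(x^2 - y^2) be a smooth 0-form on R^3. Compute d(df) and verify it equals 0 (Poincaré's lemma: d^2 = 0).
d(df) = 0

Step 1: df = sum_i (∂f/∂x_i) dx_i = (6*x*z) dx + (-6*y*z) dy + (3*x^2 - 3*y^2) dz.
Step 2: Apply d again. Using the 1-form formula, the coefficient of dx ∧ dy in d(df) is ∂^2 f/∂x ∂y - ∂^2 f/∂y ∂x = (0) - (0) = 0 (equality of mixed partials for smooth f).
Similarly for dx ∧ dz and dy ∧ dz — all coefficients vanish. So d(df) = 0.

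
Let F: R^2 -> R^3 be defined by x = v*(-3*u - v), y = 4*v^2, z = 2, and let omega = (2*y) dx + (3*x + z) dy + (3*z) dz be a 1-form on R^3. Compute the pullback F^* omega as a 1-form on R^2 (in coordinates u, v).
F^* omega = (-24*v^3) du + (8*v*(-12*u*v - 5*v^2 + 2)) dv

Using F^*(f dg) = (f ∘ F) d(g ∘ F), substitute each coordinate x_i by F_i(u, v) in f_i, and replace dx_i by d F_i = (∂F_i/∂u) du + (∂F_i/∂v) dv.
  For the x component: f_1(F) = 8*v^2; d F_1 = (-3*v) du + (-3*u - 2*v) dv
  For the y component: f_2(F) = -9*u*v - 3*v^2 + 2; d F_2 = (0) du + (8*v) dv
  For the z component: f_3(F) = 6; d F_3 = (0) du + (0) dv
Combining and collecting du, dv coefficients:
  coeff of du: -24*v^3
  coeff of dv: 8*v*(-12*u*v - 5*v^2 + 2)
F^* omega = (-24*v^3) du + (8*v*(-12*u*v - 5*v^2 + 2)) dv.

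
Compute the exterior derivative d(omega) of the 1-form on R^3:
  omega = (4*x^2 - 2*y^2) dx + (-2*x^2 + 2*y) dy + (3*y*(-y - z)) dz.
d(omega) = (-4*x + 4*y) dx ∧ dy + (-6*y - 3*z) dy ∧ dz

For a 1-form omega = sum_i f_i dx_i, the exterior derivative is
  d(omega) = sum_{i < j} (∂f_j/∂x_i - ∂f_i/∂x_j) dx_i ∧ dx_j.
  coefficient of dx ∧ dy: ∂f_2/∂x - ∂f_1/∂y = ∂(-2*x^2 + 2*y)/∂x - ∂(4*x^2 - 2*y^2)/∂y = -4*x + 4*y
  coefficient of dy ∧ dz: ∂f_3/∂y - ∂f_2/∂z = ∂(3*y*(-y - z))/∂y - ∂(-2*x^2 + 2*y)/∂z = -6*y - 3*z
Assembling: d(omega) = (-4*x + 4*y) dx ∧ dy + (-6*y - 3*z) dy ∧ dz.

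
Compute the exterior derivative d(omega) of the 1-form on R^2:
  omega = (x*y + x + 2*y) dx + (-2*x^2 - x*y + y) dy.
d(omega) = (-5*x - y - 2) dx ∧ dy

For a 1-form omega = sum_i f_i dx_i, the exterior derivative is
  d(omega) = sum_{i < j} (∂f_j/∂x_i - ∂f_i/∂x_j) dx_i ∧ dx_j.
  coefficient of dx ∧ dy: ∂f_2/∂x - ∂f_1/∂y = ∂(-2*x^2 - x*y + y)/∂x - ∂(x*y + x + 2*y)/∂y = -5*x - y - 2
Assembling: d(omega) = (-5*x - y - 2) dx ∧ dy.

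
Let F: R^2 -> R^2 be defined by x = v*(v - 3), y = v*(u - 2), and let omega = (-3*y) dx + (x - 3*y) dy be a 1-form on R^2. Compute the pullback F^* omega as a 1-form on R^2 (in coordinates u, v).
F^* omega = (v^2*(-3*u + v + 3)) du + (v*(-3*u^2 - 5*u*v + 18*u + 10*v - 24)) dv

Using F^*(f dg) = (f ∘ F) d(g ∘ F), substitute each coordinate x_i by F_i(u, v) in f_i, and replace dx_i by d F_i = (∂F_i/∂u) du + (∂F_i/∂v) dv.
  For the x component: f_1(F) = 3*v*(2 - u); d F_1 = (0) du + (2*v - 3) dv
  For the y component: f_2(F) = v*(-3*u + v + 3); d F_2 = (v) du + (u - 2) dv
Combining and collecting du, dv coefficients:
  coeff of du: v^2*(-3*u + v + 3)
  coeff of dv: v*(-3*u^2 - 5*u*v + 18*u + 10*v - 24)
F^* omega = (v^2*(-3*u + v + 3)) du + (v*(-3*u^2 - 5*u*v + 18*u + 10*v - 24)) dv.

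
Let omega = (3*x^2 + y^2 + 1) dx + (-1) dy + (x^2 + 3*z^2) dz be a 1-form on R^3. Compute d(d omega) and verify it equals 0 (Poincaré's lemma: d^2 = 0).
d(d omega) = 0

Step 1: d omega = sum_{i<j} (∂f_j/∂x_i - ∂f_i/∂x_j) dx_i ∧ dx_j:
  coeff of dx ∧ dy: -2*y
  coeff of dx ∧ dz: 2*x
  coeff of dy ∧ dz: 0
Step 2: Apply d again to each 2-form coefficient. The only possible 3-form in R^3 is dx ∧ dy ∧ dz, with coefficient
  ∂(coeff of dy∧dz)/∂x - ∂(coeff of dx∧dz)/∂y + ∂(coeff of dx∧dy)/∂z
  = ∂/∂x (0) - ∂/∂y (2*x) + ∂/∂z (-2*y).
Each of these terms simplifies to sums of mixed partials that cancel in pairs. The result is 0 (by equality of mixed partials for smooth functions — Schwarz / Clairaut).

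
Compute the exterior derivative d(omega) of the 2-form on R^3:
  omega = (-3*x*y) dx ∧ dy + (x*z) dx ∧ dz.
d(omega) = 0

For a 2-form omega = sum_{i<j} g_{ij} dx_i ∧ dx_j, the exterior derivative is
  d(omega) = sum_{i<j} d(g_{ij}) ∧ dx_i ∧ dx_j = sum_{i<j, k} (∂g_{ij}/∂x_k) dx_k ∧ dx_i ∧ dx_j.
Expand each term, using dx_k ∧ dx_i ∧ dx_j = sgn(permutation) dx_{(a)} ∧ dx_{(b)} ∧ dx_{(c)} with (a < b < c) sorted:

Collecting like 3-forms: d(omega) = 0.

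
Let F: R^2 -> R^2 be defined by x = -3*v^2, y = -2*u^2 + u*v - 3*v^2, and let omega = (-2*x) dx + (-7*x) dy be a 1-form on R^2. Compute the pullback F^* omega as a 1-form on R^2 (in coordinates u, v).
F^* omega = (21*v^2*(-4*u + v)) du + (v^2*(21*u - 162*v)) dv

Using F^*(f dg) = (f ∘ F) d(g ∘ F), substitute each coordinate x_i by F_i(u, v) in f_i, and replace dx_i by d F_i = (∂F_i/∂u) du + (∂F_i/∂v) dv.
  For the x component: f_1(F) = 6*v^2; d F_1 = (0) du + (-6*v) dv
  For the y component: f_2(F) = 21*v^2; d F_2 = (-4*u + v) du + (u - 6*v) dv
Combining and collecting du, dv coefficients:
  coeff of du: 21*v^2*(-4*u + v)
  coeff of dv: v^2*(21*u - 162*v)
F^* omega = (21*v^2*(-4*u + v)) du + (v^2*(21*u - 162*v)) dv.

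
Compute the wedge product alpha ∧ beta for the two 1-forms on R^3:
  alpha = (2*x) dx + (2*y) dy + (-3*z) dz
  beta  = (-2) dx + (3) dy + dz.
alpha ∧ beta = (6*x + 4*y) dx ∧ dy + (2*x - 6*z) dx ∧ dz + (2*y + 9*z) dy ∧ dz

Distribute the wedge, using dx_i ∧ dx_j = -dx_j ∧ dx_i and dx_i ∧ dx_i = 0. For each pair (i, j) with i < j, the coefficient of dx_i ∧ dx_j in alpha ∧ beta is (alpha_i * beta_j - alpha_j * beta_i). Collecting: alpha ∧ beta = (6*x + 4*y) dx ∧ dy + (2*x - 6*z) dx ∧ dz + (2*y + 9*z) dy ∧ dz.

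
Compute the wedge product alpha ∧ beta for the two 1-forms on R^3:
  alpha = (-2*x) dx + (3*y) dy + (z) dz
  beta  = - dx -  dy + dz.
alpha ∧ beta = (2*x + 3*y) dx ∧ dy + (-2*x + z) dx ∧ dz + (3*y + z) dy ∧ dz

Distribute the wedge, using dx_i ∧ dx_j = -dx_j ∧ dx_i and dx_i ∧ dx_i = 0. For each pair (i, j) with i < j, the coefficient of dx_i ∧ dx_j in alpha ∧ beta is (alpha_i * beta_j - alpha_j * beta_i). Collecting: alpha ∧ beta = (2*x + 3*y) dx ∧ dy + (-2*x + z) dx ∧ dz + (3*y + z) dy ∧ dz.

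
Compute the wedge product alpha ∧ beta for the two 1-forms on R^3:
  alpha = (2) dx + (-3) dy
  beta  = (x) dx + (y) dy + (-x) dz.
alpha ∧ beta = (3*x + 2*y) dx ∧ dy + (-2*x) dx ∧ dz + (3*x) dy ∧ dz

Distribute the wedge, using dx_i ∧ dx_j = -dx_j ∧ dx_i and dx_i ∧ dx_i = 0. For each pair (i, j) with i < j, the coefficient of dx_i ∧ dx_j in alpha ∧ beta is (alpha_i * beta_j - alpha_j * beta_i). Collecting: alpha ∧ beta = (3*x + 2*y) dx ∧ dy + (-2*x) dx ∧ dz + (3*x) dy ∧ dz.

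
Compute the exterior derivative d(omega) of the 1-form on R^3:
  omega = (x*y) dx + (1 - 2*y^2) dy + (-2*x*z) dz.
d(omega) = (-x) dx ∧ dy + (-2*z) dx ∧ dz

For a 1-form omega = sum_i f_i dx_i, the exterior derivative is
  d(omega) = sum_{i < j} (∂f_j/∂x_i - ∂f_i/∂x_j) dx_i ∧ dx_j.
  coefficient of dx ∧ dy: ∂f_2/∂x - ∂f_1/∂y = ∂(1 - 2*y^2)/∂x - ∂(x*y)/∂y = -x
  coefficient of dx ∧ dz: ∂f_3/∂x - ∂f_1/∂z = ∂(-2*x*z)/∂x - ∂(x*y)/∂z = -2*z
Assembling: d(omega) = (-x) dx ∧ dy + (-2*z) dx ∧ dz.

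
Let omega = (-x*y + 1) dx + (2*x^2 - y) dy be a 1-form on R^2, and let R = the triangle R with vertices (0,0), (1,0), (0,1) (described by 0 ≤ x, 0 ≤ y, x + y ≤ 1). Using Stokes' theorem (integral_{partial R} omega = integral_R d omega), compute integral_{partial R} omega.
integral_(partial R) omega = 5/6

Stokes: integral_partial_R omega = integral_R d omega with d omega = (∂Q/∂x - ∂P/∂y) dx ∧ dy.
  ∂Q/∂x = 4*x
  ∂P/∂y = -x
  integrand = ∂Q/∂x - ∂P/∂y = 5*x.
Integrating over R: integral_0^1 integral_0^{1-x} (5*x) dy dx = 5/6.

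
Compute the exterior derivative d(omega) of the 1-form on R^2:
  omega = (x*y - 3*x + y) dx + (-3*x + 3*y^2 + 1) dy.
d(omega) = (-x - 4) dx ∧ dy

For a 1-form omega = sum_i f_i dx_i, the exterior derivative is
  d(omega) = sum_{i < j} (∂f_j/∂x_i - ∂f_i/∂x_j) dx_i ∧ dx_j.
  coefficient of dx ∧ dy: ∂f_2/∂x - ∂f_1/∂y = ∂(-3*x + 3*y^2 + 1)/∂x - ∂(x*y - 3*x + y)/∂y = -x - 4
Assembling: d(omega) = (-x - 4) dx ∧ dy.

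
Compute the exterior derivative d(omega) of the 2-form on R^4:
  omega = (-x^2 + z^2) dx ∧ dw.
d(omega) = (-2*z) dx ∧ dz ∧ dw

For a 2-form omega = sum_{i<j} g_{ij} dx_i ∧ dx_j, the exterior derivative is
  d(omega) = sum_{i<j} d(g_{ij}) ∧ dx_i ∧ dx_j = sum_{i<j, k} (∂g_{ij}/∂x_k) dx_k ∧ dx_i ∧ dx_j.
Expand each term, using dx_k ∧ dx_i ∧ dx_j = sgn(permutation) dx_{(a)} ∧ dx_{(b)} ∧ dx_{(c)} with (a < b < c) sorted:
  d(-x^2 + z^2) includes (∂/∂z)(-x^2 + z^2) dz = (2*z) dz, which multiplied by dx ∧ dw gives (-2*z) dx ∧ dz ∧ dw
Collecting like 3-forms: d(omega) = (-2*z) dx ∧ dz ∧ dw.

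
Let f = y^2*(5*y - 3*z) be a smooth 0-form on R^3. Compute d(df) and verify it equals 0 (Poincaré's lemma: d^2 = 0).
d(df) = 0

Step 1: df = sum_i (∂f/∂x_i) dx_i = (0) dx + (3*y*(5*y - 2*z)) dy + (-3*y^2) dz.
Step 2: Apply d again. Using the 1-form formula, the coefficient of dx ∧ dy in d(df) is ∂^2 f/∂x ∂y - ∂^2 f/∂y ∂x = (0) - (0) = 0 (equality of mixed partials for smooth f).
Similarly for dx ∧ dz and dy ∧ dz — all coefficients vanish. So d(df) = 0.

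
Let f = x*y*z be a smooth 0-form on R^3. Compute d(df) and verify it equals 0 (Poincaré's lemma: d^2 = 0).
d(df) = 0

Step 1: df = sum_i (∂f/∂x_i) dx_i = (y*z) dx + (x*z) dy + (x*y) dz.
Step 2: Apply d again. Using the 1-form formula, the coefficient of dx ∧ dy in d(df) is ∂^2 f/∂x ∂y - ∂^2 f/∂y ∂x = (z) - (z) = 0 (equality of mixed partials for smooth f).
Similarly for dx ∧ dz and dy ∧ dz — all coefficients vanish. So d(df) = 0.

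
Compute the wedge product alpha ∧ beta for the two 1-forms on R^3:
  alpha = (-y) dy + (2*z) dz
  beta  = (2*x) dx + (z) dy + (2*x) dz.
alpha ∧ beta = (2*x*y) dx ∧ dy + (-2*x*y - 2*z^2) dy ∧ dz + (-4*x*z) dx ∧ dz

Distribute the wedge, using dx_i ∧ dx_j = -dx_j ∧ dx_i and dx_i ∧ dx_i = 0. For each pair (i, j) with i < j, the coefficient of dx_i ∧ dx_j in alpha ∧ beta is (alpha_i * beta_j - alpha_j * beta_i). Collecting: alpha ∧ beta = (2*x*y) dx ∧ dy + (-2*x*y - 2*z^2) dy ∧ dz + (-4*x*z) dx ∧ dz.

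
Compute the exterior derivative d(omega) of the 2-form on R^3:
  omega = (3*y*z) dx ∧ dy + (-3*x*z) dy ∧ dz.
d(omega) = (3*y - 3*z) dx ∧ dy ∧ dz

For a 2-form omega = sum_{i<j} g_{ij} dx_i ∧ dx_j, the exterior derivative is
  d(omega) = sum_{i<j} d(g_{ij}) ∧ dx_i ∧ dx_j = sum_{i<j, k} (∂g_{ij}/∂x_k) dx_k ∧ dx_i ∧ dx_j.
Expand each term, using dx_k ∧ dx_i ∧ dx_j = sgn(permutation) dx_{(a)} ∧ dx_{(b)} ∧ dx_{(c)} with (a < b < c) sorted:
  d(3*y*z) includes (∂/∂z)(3*y*z) dz = (3*y) dz, which multiplied by dx ∧ dy gives (3*y) dx ∧ dy ∧ dz
  d(-3*x*z) includes (∂/∂x)(-3*x*z) dx = (-3*z) dx, which multiplied by dy ∧ dz gives (-3*z) dx ∧ dy ∧ dz
Collecting like 3-forms: d(omega) = (3*y - 3*z) dx ∧ dy ∧ dz.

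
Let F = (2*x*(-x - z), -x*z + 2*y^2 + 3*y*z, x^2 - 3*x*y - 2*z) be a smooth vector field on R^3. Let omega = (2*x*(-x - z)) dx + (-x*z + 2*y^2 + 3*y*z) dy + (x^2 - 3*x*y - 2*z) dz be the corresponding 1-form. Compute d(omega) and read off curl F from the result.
d(omega) = (-2*x - 3*y) dy ∧ dz + (-4*x + 3*y) dz ∧ dx + (-z) dx ∧ dy; curl F = (-2*x - 3*y, -4*x + 3*y, -z)

d omega = sum_{i<j} (∂f_j/∂x_i - ∂f_i/∂x_j) dx_i ∧ dx_j. Under the identification (dy ∧ dz, dz ∧ dx, dx ∧ dy) ↔ (e_x, e_y, e_z), the coefficients are exactly the components of curl F. Compute:
  ∂R/∂y - ∂Q/∂z = (-3*x) - (-x + 3*y) = -2*x - 3*y
  ∂P/∂z - ∂R/∂x = (-2*x) - (2*x - 3*y) = -4*x + 3*y
  ∂Q/∂x - ∂P/∂y = (-z) - (0) = -z.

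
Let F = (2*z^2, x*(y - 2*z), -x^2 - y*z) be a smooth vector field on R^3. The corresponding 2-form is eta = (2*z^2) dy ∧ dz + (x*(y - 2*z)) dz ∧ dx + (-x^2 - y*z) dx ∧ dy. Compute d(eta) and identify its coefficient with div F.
d(eta) = (x - y) dx ∧ dy ∧ dz; div F = x - y

For a 2-form in R^3 of the form above, applying d gives a 3-form with coefficient ∂P/∂x + ∂Q/∂y + ∂R/∂z:
  ∂P/∂x = 0
  ∂Q/∂y = x
  ∂R/∂z = -y
Sum = x - y, which is exactly div F.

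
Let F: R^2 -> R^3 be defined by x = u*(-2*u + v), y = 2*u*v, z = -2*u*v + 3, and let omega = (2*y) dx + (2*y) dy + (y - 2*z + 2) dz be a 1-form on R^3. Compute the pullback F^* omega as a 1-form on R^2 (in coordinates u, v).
F^* omega = (8*v*(1 - 2*u^2)) du + (8*u) dv

Using F^*(f dg) = (f ∘ F) d(g ∘ F), substitute each coordinate x_i by F_i(u, v) in f_i, and replace dx_i by d F_i = (∂F_i/∂u) du + (∂F_i/∂v) dv.
  For the x component: f_1(F) = 4*u*v; d F_1 = (-4*u + v) du + (u) dv
  For the y component: f_2(F) = 4*u*v; d F_2 = (2*v) du + (2*u) dv
  For the z component: f_3(F) = 6*u*v - 4; d F_3 = (-2*v) du + (-2*u) dv
Combining and collecting du, dv coefficients:
  coeff of du: 8*v*(1 - 2*u^2)
  coeff of dv: 8*u
F^* omega = (8*v*(1 - 2*u^2)) du + (8*u) dv.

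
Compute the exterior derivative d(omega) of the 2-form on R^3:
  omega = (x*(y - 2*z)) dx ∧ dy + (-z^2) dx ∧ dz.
d(omega) = (-2*x) dx ∧ dy ∧ dz

For a 2-form omega = sum_{i<j} g_{ij} dx_i ∧ dx_j, the exterior derivative is
  d(omega) = sum_{i<j} d(g_{ij}) ∧ dx_i ∧ dx_j = sum_{i<j, k} (∂g_{ij}/∂x_k) dx_k ∧ dx_i ∧ dx_j.
Expand each term, using dx_k ∧ dx_i ∧ dx_j = sgn(permutation) dx_{(a)} ∧ dx_{(b)} ∧ dx_{(c)} with (a < b < c) sorted:
  d(x*(y - 2*z)) includes (∂/∂z)(x*(y - 2*z)) dz = (-2*x) dz, which multiplied by dx ∧ dy gives (-2*x) dx ∧ dy ∧ dz
Collecting like 3-forms: d(omega) = (-2*x) dx ∧ dy ∧ dz.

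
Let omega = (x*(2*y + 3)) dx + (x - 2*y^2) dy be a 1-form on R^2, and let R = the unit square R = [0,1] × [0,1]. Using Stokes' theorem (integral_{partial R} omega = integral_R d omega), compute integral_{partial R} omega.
integral_(partial R) omega = 0

Stokes: integral_partial_R omega = integral_R d omega with d omega = (∂Q/∂x - ∂P/∂y) dx ∧ dy.
  ∂Q/∂x = 1
  ∂P/∂y = 2*x
  integrand = ∂Q/∂x - ∂P/∂y = 1 - 2*x.
Integrating over R: integral_0^1 integral_0^1 (1 - 2*x) dx dy = 0.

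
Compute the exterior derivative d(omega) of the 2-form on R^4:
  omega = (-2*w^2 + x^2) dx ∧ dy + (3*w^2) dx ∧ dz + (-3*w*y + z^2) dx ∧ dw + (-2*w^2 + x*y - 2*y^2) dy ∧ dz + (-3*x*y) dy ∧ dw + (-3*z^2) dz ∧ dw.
d(omega) = (-w - 3*y) dx ∧ dy ∧ dw + (6*w - 2*z) dx ∧ dz ∧ dw + (y) dx ∧ dy ∧ dz + (-4*w) dy ∧ dz ∧ dw

For a 2-form omega = sum_{i<j} g_{ij} dx_i ∧ dx_j, the exterior derivative is
  d(omega) = sum_{i<j} d(g_{ij}) ∧ dx_i ∧ dx_j = sum_{i<j, k} (∂g_{ij}/∂x_k) dx_k ∧ dx_i ∧ dx_j.
Expand each term, using dx_k ∧ dx_i ∧ dx_j = sgn(permutation) dx_{(a)} ∧ dx_{(b)} ∧ dx_{(c)} with (a < b < c) sorted:
  d(-2*w^2 + x^2) includes (∂/∂w)(-2*w^2 + x^2) dw = (-4*w) dw, which multiplied by dx ∧ dy gives (-4*w) dx ∧ dy ∧ dw
  d(3*w^2) includes (∂/∂w)(3*w^2) dw = (6*w) dw, which multiplied by dx ∧ dz gives (6*w) dx ∧ dz ∧ dw
  d(-3*w*y + z^2) includes (∂/∂y)(-3*w*y + z^2) dy = (-3*w) dy, which multiplied by dx ∧ dw gives (3*w) dx ∧ dy ∧ dw
  d(-3*w*y + z^2) includes (∂/∂z)(-3*w*y + z^2) dz = (2*z) dz, which multiplied by dx ∧ dw gives (-2*z) dx ∧ dz ∧ dw
  d(-2*w^2 + x*y - 2*y^2) includes (∂/∂x)(-2*w^2 + x*y - 2*y^2) dx = (y) dx, which multiplied by dy ∧ dz gives (y) dx ∧ dy ∧ dz
  d(-2*w^2 + x*y - 2*y^2) includes (∂/∂w)(-2*w^2 + x*y - 2*y^2) dw = (-4*w) dw, which multiplied by dy ∧ dz gives (-4*w) dy ∧ dz ∧ dw
  d(-3*x*y) includes (∂/∂x)(-3*x*y) dx = (-3*y) dx, which multiplied by dy ∧ dw gives (-3*y) dx ∧ dy ∧ dw
Collecting like 3-forms: d(omega) = (-w - 3*y) dx ∧ dy ∧ dw + (6*w - 2*z) dx ∧ dz ∧ dw + (y) dx ∧ dy ∧ dz + (-4*w) dy ∧ dz ∧ dw.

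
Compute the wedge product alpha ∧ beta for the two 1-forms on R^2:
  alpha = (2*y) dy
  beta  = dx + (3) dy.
alpha ∧ beta = (-2*y) dx ∧ dy

Distribute the wedge, using dx_i ∧ dx_j = -dx_j ∧ dx_i and dx_i ∧ dx_i = 0. For each pair (i, j) with i < j, the coefficient of dx_i ∧ dx_j in alpha ∧ beta is (alpha_i * beta_j - alpha_j * beta_i). Collecting: alpha ∧ beta = (-2*y) dx ∧ dy.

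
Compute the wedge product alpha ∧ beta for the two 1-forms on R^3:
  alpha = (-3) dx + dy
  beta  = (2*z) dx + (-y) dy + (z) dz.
alpha ∧ beta = (3*y - 2*z) dx ∧ dy + (-3*z) dx ∧ dz + (z) dy ∧ dz

Distribute the wedge, using dx_i ∧ dx_j = -dx_j ∧ dx_i and dx_i ∧ dx_i = 0. For each pair (i, j) with i < j, the coefficient of dx_i ∧ dx_j in alpha ∧ beta is (alpha_i * beta_j - alpha_j * beta_i). Collecting: alpha ∧ beta = (3*y - 2*z) dx ∧ dy + (-3*z) dx ∧ dz + (z) dy ∧ dz.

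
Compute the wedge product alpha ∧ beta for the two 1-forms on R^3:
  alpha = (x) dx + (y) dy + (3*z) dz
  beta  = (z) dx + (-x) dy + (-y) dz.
alpha ∧ beta = (-x^2 - y*z) dx ∧ dy + (-x*y - 3*z^2) dx ∧ dz + (3*x*z - y^2) dy ∧ dz

Distribute the wedge, using dx_i ∧ dx_j = -dx_j ∧ dx_i and dx_i ∧ dx_i = 0. For each pair (i, j) with i < j, the coefficient of dx_i ∧ dx_j in alpha ∧ beta is (alpha_i * beta_j - alpha_j * beta_i). Collecting: alpha ∧ beta = (-x^2 - y*z) dx ∧ dy + (-x*y - 3*z^2) dx ∧ dz + (3*x*z - y^2) dy ∧ dz.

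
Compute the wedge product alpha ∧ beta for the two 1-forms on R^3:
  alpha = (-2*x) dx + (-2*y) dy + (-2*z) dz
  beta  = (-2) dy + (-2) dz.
alpha ∧ beta = (4*x) dx ∧ dy + (4*x) dx ∧ dz + (4*y - 4*z) dy ∧ dz

Distribute the wedge, using dx_i ∧ dx_j = -dx_j ∧ dx_i and dx_i ∧ dx_i = 0. For each pair (i, j) with i < j, the coefficient of dx_i ∧ dx_j in alpha ∧ beta is (alpha_i * beta_j - alpha_j * beta_i). Collecting: alpha ∧ beta = (4*x) dx ∧ dy + (4*x) dx ∧ dz + (4*y - 4*z) dy ∧ dz.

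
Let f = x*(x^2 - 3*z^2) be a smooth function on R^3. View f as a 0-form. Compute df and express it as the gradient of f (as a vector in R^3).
df = (3*x^2 - 3*z^2) dx + (0) dy + (-6*x*z) dz; grad f = (3*x^2 - 3*z^2, 0, -6*x*z)

For a 0-form f, d f = (∂f/∂x) dx + (∂f/∂y) dy + (∂f/∂z) dz. The components of the vector representation are exactly the entries of grad f in Cartesian coordinates:
  ∂f/∂x = 3*x^2 - 3*z^2
  ∂f/∂y = 0
  ∂f/∂z = -6*x*z.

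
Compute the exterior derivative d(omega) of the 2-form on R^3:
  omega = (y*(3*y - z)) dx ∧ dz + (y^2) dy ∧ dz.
d(omega) = (-6*y + z) dx ∧ dy ∧ dz

For a 2-form omega = sum_{i<j} g_{ij} dx_i ∧ dx_j, the exterior derivative is
  d(omega) = sum_{i<j} d(g_{ij}) ∧ dx_i ∧ dx_j = sum_{i<j, k} (∂g_{ij}/∂x_k) dx_k ∧ dx_i ∧ dx_j.
Expand each term, using dx_k ∧ dx_i ∧ dx_j = sgn(permutation) dx_{(a)} ∧ dx_{(b)} ∧ dx_{(c)} with (a < b < c) sorted:
  d(y*(3*y - z)) includes (∂/∂y)(y*(3*y - z)) dy = (6*y - z) dy, which multiplied by dx ∧ dz gives (-6*y + z) dx ∧ dy ∧ dz
Collecting like 3-forms: d(omega) = (-6*y + z) dx ∧ dy ∧ dz.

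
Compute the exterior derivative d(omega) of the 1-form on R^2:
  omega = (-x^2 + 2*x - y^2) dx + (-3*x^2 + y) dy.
d(omega) = (-6*x + 2*y) dx ∧ dy

For a 1-form omega = sum_i f_i dx_i, the exterior derivative is
  d(omega) = sum_{i < j} (∂f_j/∂x_i - ∂f_i/∂x_j) dx_i ∧ dx_j.
  coefficient of dx ∧ dy: ∂f_2/∂x - ∂f_1/∂y = ∂(-3*x^2 + y)/∂x - ∂(-x^2 + 2*x - y^2)/∂y = -6*x + 2*y
Assembling: d(omega) = (-6*x + 2*y) dx ∧ dy.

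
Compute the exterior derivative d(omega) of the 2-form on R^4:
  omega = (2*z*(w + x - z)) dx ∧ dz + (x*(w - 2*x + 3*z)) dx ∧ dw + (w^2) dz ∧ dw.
d(omega) = (-3*x + 2*z) dx ∧ dz ∧ dw

For a 2-form omega = sum_{i<j} g_{ij} dx_i ∧ dx_j, the exterior derivative is
  d(omega) = sum_{i<j} d(g_{ij}) ∧ dx_i ∧ dx_j = sum_{i<j, k} (∂g_{ij}/∂x_k) dx_k ∧ dx_i ∧ dx_j.
Expand each term, using dx_k ∧ dx_i ∧ dx_j = sgn(permutation) dx_{(a)} ∧ dx_{(b)} ∧ dx_{(c)} with (a < b < c) sorted:
  d(2*z*(w + x - z)) includes (∂/∂w)(2*z*(w + x - z)) dw = (2*z) dw, which multiplied by dx ∧ dz gives (2*z) dx ∧ dz ∧ dw
  d(x*(w - 2*x + 3*z)) includes (∂/∂z)(x*(w - 2*x + 3*z)) dz = (3*x) dz, which multiplied by dx ∧ dw gives (-3*x) dx ∧ dz ∧ dw
Collecting like 3-forms: d(omega) = (-3*x + 2*z) dx ∧ dz ∧ dw.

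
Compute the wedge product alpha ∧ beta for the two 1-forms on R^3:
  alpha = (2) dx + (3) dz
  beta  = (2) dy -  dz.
alpha ∧ beta = (4) dx ∧ dy + (-2) dx ∧ dz + (-6) dy ∧ dz

Distribute the wedge, using dx_i ∧ dx_j = -dx_j ∧ dx_i and dx_i ∧ dx_i = 0. For each pair (i, j) with i < j, the coefficient of dx_i ∧ dx_j in alpha ∧ beta is (alpha_i * beta_j - alpha_j * beta_i). Collecting: alpha ∧ beta = (4) dx ∧ dy + (-2) dx ∧ dz + (-6) dy ∧ dz.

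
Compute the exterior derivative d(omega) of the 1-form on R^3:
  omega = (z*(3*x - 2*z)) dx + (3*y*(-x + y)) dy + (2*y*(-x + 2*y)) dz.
d(omega) = (-3*y) dx ∧ dy + (-3*x - 2*y + 4*z) dx ∧ dz + (-2*x + 8*y) dy ∧ dz

For a 1-form omega = sum_i f_i dx_i, the exterior derivative is
  d(omega) = sum_{i < j} (∂f_j/∂x_i - ∂f_i/∂x_j) dx_i ∧ dx_j.
  coefficient of dx ∧ dy: ∂f_2/∂x - ∂f_1/∂y = ∂(3*y*(-x + y))/∂x - ∂(z*(3*x - 2*z))/∂y = -3*y
  coefficient of dx ∧ dz: ∂f_3/∂x - ∂f_1/∂z = ∂(2*y*(-x + 2*y))/∂x - ∂(z*(3*x - 2*z))/∂z = -3*x - 2*y + 4*z
  coefficient of dy ∧ dz: ∂f_3/∂y - ∂f_2/∂z = ∂(2*y*(-x + 2*y))/∂y - ∂(3*y*(-x + y))/∂z = -2*x + 8*y
Assembling: d(omega) = (-3*y) dx ∧ dy + (-3*x - 2*y + 4*z) dx ∧ dz + (-2*x + 8*y) dy ∧ dz.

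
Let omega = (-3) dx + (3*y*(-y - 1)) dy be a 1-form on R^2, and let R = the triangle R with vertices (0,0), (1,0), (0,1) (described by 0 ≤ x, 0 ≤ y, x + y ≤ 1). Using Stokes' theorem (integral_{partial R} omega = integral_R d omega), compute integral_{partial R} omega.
integral_(partial R) omega = 0

Stokes: integral_partial_R omega = integral_R d omega with d omega = (∂Q/∂x - ∂P/∂y) dx ∧ dy.
  ∂Q/∂x = 0
  ∂P/∂y = 0
  integrand = ∂Q/∂x - ∂P/∂y = 0.
Integrating over R: integral_0^1 integral_0^{1-x} (0) dy dx = 0.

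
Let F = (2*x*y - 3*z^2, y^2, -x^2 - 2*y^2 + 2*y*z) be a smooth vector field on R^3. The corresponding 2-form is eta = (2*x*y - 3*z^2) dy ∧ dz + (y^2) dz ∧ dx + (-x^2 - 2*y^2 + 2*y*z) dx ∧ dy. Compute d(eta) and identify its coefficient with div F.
d(eta) = (6*y) dx ∧ dy ∧ dz; div F = 6*y

For a 2-form in R^3 of the form above, applying d gives a 3-form with coefficient ∂P/∂x + ∂Q/∂y + ∂R/∂z:
  ∂P/∂x = 2*y
  ∂Q/∂y = 2*y
  ∂R/∂z = 2*y
Sum = 6*y, which is exactly div F.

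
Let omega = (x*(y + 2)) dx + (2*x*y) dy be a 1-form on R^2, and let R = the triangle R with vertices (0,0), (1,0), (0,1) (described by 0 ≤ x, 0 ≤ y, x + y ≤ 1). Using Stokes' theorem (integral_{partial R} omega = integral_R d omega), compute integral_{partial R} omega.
integral_(partial R) omega = 1/6

Stokes: integral_partial_R omega = integral_R d omega with d omega = (∂Q/∂x - ∂P/∂y) dx ∧ dy.
  ∂Q/∂x = 2*y
  ∂P/∂y = x
  integrand = ∂Q/∂x - ∂P/∂y = -x + 2*y.
Integrating over R: integral_0^1 integral_0^{1-x} (-x + 2*y) dy dx = 1/6.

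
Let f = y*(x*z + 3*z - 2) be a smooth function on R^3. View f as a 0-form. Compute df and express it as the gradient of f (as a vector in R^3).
df = (y*z) dx + (x*z + 3*z - 2) dy + (y*(x + 3)) dz; grad f = (y*z, x*z + 3*z - 2, y*(x + 3))

For a 0-form f, d f = (∂f/∂x) dx + (∂f/∂y) dy + (∂f/∂z) dz. The components of the vector representation are exactly the entries of grad f in Cartesian coordinates:
  ∂f/∂x = y*z
  ∂f/∂y = x*z + 3*z - 2
  ∂f/∂z = y*(x + 3).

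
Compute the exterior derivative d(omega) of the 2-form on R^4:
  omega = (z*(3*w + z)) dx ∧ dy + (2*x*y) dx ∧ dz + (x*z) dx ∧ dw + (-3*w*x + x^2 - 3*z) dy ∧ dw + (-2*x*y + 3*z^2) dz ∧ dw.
d(omega) = (3*w - 2*x + 2*z) dx ∧ dy ∧ dz + (-3*w + 2*x + 3*z) dx ∧ dy ∧ dw + (-x - 2*y) dx ∧ dz ∧ dw + (3 - 2*x) dy ∧ dz ∧ dw

For a 2-form omega = sum_{i<j} g_{ij} dx_i ∧ dx_j, the exterior derivative is
  d(omega) = sum_{i<j} d(g_{ij}) ∧ dx_i ∧ dx_j = sum_{i<j, k} (∂g_{ij}/∂x_k) dx_k ∧ dx_i ∧ dx_j.
Expand each term, using dx_k ∧ dx_i ∧ dx_j = sgn(permutation) dx_{(a)} ∧ dx_{(b)} ∧ dx_{(c)} with (a < b < c) sorted:
  d(z*(3*w + z)) includes (∂/∂z)(z*(3*w + z)) dz = (3*w + 2*z) dz, which multiplied by dx ∧ dy gives (3*w + 2*z) dx ∧ dy ∧ dz
  d(z*(3*w + z)) includes (∂/∂w)(z*(3*w + z)) dw = (3*z) dw, which multiplied by dx ∧ dy gives (3*z) dx ∧ dy ∧ dw
  d(2*x*y) includes (∂/∂y)(2*x*y) dy = (2*x) dy, which multiplied by dx ∧ dz gives (-2*x) dx ∧ dy ∧ dz
  d(x*z) includes (∂/∂z)(x*z) dz = (x) dz, which multiplied by dx ∧ dw gives (-x) dx ∧ dz ∧ dw
  d(-3*w*x + x^2 - 3*z) includes (∂/∂x)(-3*w*x + x^2 - 3*z) dx = (-3*w + 2*x) dx, which multiplied by dy ∧ dw gives (-3*w + 2*x) dx ∧ dy ∧ dw
  d(-3*w*x + x^2 - 3*z) includes (∂/∂z)(-3*w*x + x^2 - 3*z) dz = (-3) dz, which multiplied by dy ∧ dw gives (3) dy ∧ dz ∧ dw
  d(-2*x*y + 3*z^2) includes (∂/∂x)(-2*x*y + 3*z^2) dx = (-2*y) dx, which multiplied by dz ∧ dw gives (-2*y) dx ∧ dz ∧ dw
  d(-2*x*y + 3*z^2) includes (∂/∂y)(-2*x*y + 3*z^2) dy = (-2*x) dy, which multiplied by dz ∧ dw gives (-2*x) dy ∧ dz ∧ dw
Collecting like 3-forms: d(omega) = (3*w - 2*x + 2*z) dx ∧ dy ∧ dz + (-3*w + 2*x + 3*z) dx ∧ dy ∧ dw + (-x - 2*y) dx ∧ dz ∧ dw + (3 - 2*x) dy ∧ dz ∧ dw.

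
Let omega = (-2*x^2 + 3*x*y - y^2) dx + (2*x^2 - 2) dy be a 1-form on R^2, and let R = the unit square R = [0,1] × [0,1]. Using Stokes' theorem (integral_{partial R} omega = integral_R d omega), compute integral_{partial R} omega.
integral_(partial R) omega = 3/2

Stokes: integral_partial_R omega = integral_R d omega with d omega = (∂Q/∂x - ∂P/∂y) dx ∧ dy.
  ∂Q/∂x = 4*x
  ∂P/∂y = 3*x - 2*y
  integrand = ∂Q/∂x - ∂P/∂y = x + 2*y.
Integrating over R: integral_0^1 integral_0^1 (x + 2*y) dx dy = 3/2.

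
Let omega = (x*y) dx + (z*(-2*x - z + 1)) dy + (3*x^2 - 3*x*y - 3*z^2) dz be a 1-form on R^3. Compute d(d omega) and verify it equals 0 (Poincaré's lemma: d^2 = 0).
d(d omega) = 0

Step 1: d omega = sum_{i<j} (∂f_j/∂x_i - ∂f_i/∂x_j) dx_i ∧ dx_j:
  coeff of dx ∧ dy: -x - 2*z
  coeff of dx ∧ dz: 6*x - 3*y
  coeff of dy ∧ dz: -x + 2*z - 1
Step 2: Apply d again to each 2-form coefficient. The only possible 3-form in R^3 is dx ∧ dy ∧ dz, with coefficient
  ∂(coeff of dy∧dz)/∂x - ∂(coeff of dx∧dz)/∂y + ∂(coeff of dx∧dy)/∂z
  = ∂/∂x (-x + 2*z - 1) - ∂/∂y (6*x - 3*y) + ∂/∂z (-x - 2*z).
Each of these terms simplifies to sums of mixed partials that cancel in pairs. The result is 0 (by equality of mixed partials for smooth functions — Schwarz / Clairaut).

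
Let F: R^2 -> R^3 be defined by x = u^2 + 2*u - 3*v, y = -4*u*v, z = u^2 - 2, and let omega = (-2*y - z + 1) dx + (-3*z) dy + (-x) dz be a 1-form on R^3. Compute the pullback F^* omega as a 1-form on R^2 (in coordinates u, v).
F^* omega = (-4*u^3 + 28*u^2*v - 6*u^2 + 22*u*v + 6*u - 24*v + 6) du + (12*u^3 + 3*u^2 - 24*u*v - 24*u - 9) dv

Using F^*(f dg) = (f ∘ F) d(g ∘ F), substitute each coordinate x_i by F_i(u, v) in f_i, and replace dx_i by d F_i = (∂F_i/∂u) du + (∂F_i/∂v) dv.
  For the x component: f_1(F) = -u^2 + 8*u*v + 3; d F_1 = (2*u + 2) du + (-3) dv
  For the y component: f_2(F) = 6 - 3*u^2; d F_2 = (-4*v) du + (-4*u) dv
  For the z component: f_3(F) = -u^2 - 2*u + 3*v; d F_3 = (2*u) du + (0) dv
Combining and collecting du, dv coefficients:
  coeff of du: -4*u^3 + 28*u^2*v - 6*u^2 + 22*u*v + 6*u - 24*v + 6
  coeff of dv: 12*u^3 + 3*u^2 - 24*u*v - 24*u - 9
F^* omega = (-4*u^3 + 28*u^2*v - 6*u^2 + 22*u*v + 6*u - 24*v + 6) du + (12*u^3 + 3*u^2 - 24*u*v - 24*u - 9) dv.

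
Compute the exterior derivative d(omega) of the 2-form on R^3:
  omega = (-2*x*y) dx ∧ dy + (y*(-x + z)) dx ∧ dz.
d(omega) = (x - z) dx ∧ dy ∧ dz

For a 2-form omega = sum_{i<j} g_{ij} dx_i ∧ dx_j, the exterior derivative is
  d(omega) = sum_{i<j} d(g_{ij}) ∧ dx_i ∧ dx_j = sum_{i<j, k} (∂g_{ij}/∂x_k) dx_k ∧ dx_i ∧ dx_j.
Expand each term, using dx_k ∧ dx_i ∧ dx_j = sgn(permutation) dx_{(a)} ∧ dx_{(b)} ∧ dx_{(c)} with (a < b < c) sorted:
  d(y*(-x + z)) includes (∂/∂y)(y*(-x + z)) dy = (-x + z) dy, which multiplied by dx ∧ dz gives (x - z) dx ∧ dy ∧ dz
Collecting like 3-forms: d(omega) = (x - z) dx ∧ dy ∧ dz.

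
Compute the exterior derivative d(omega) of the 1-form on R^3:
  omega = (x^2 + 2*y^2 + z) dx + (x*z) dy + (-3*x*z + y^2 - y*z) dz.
d(omega) = (-4*y + z) dx ∧ dy + (-3*z - 1) dx ∧ dz + (-x + 2*y - z) dy ∧ dz

For a 1-form omega = sum_i f_i dx_i, the exterior derivative is
  d(omega) = sum_{i < j} (∂f_j/∂x_i - ∂f_i/∂x_j) dx_i ∧ dx_j.
  coefficient of dx ∧ dy: ∂f_2/∂x - ∂f_1/∂y = ∂(x*z)/∂x - ∂(x^2 + 2*y^2 + z)/∂y = -4*y + z
  coefficient of dx ∧ dz: ∂f_3/∂x - ∂f_1/∂z = ∂(-3*x*z + y^2 - y*z)/∂x - ∂(x^2 + 2*y^2 + z)/∂z = -3*z - 1
  coefficient of dy ∧ dz: ∂f_3/∂y - ∂f_2/∂z = ∂(-3*x*z + y^2 - y*z)/∂y - ∂(x*z)/∂z = -x + 2*y - z
Assembling: d(omega) = (-4*y + z) dx ∧ dy + (-3*z - 1) dx ∧ dz + (-x + 2*y - z) dy ∧ dz.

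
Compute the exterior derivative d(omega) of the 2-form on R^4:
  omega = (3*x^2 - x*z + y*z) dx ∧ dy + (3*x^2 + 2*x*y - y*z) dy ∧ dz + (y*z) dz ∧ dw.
d(omega) = (5*x + 3*y) dx ∧ dy ∧ dz + (z) dy ∧ dz ∧ dw

For a 2-form omega = sum_{i<j} g_{ij} dx_i ∧ dx_j, the exterior derivative is
  d(omega) = sum_{i<j} d(g_{ij}) ∧ dx_i ∧ dx_j = sum_{i<j, k} (∂g_{ij}/∂x_k) dx_k ∧ dx_i ∧ dx_j.
Expand each term, using dx_k ∧ dx_i ∧ dx_j = sgn(permutation) dx_{(a)} ∧ dx_{(b)} ∧ dx_{(c)} with (a < b < c) sorted:
  d(3*x^2 - x*z + y*z) includes (∂/∂z)(3*x^2 - x*z + y*z) dz = (-x + y) dz, which multiplied by dx ∧ dy gives (-x + y) dx ∧ dy ∧ dz
  d(3*x^2 + 2*x*y - y*z) includes (∂/∂x)(3*x^2 + 2*x*y - y*z) dx = (6*x + 2*y) dx, which multiplied by dy ∧ dz gives (6*x + 2*y) dx ∧ dy ∧ dz
  d(y*z) includes (∂/∂y)(y*z) dy = (z) dy, which multiplied by dz ∧ dw gives (z) dy ∧ dz ∧ dw
Collecting like 3-forms: d(omega) = (5*x + 3*y) dx ∧ dy ∧ dz + (z) dy ∧ dz ∧ dw.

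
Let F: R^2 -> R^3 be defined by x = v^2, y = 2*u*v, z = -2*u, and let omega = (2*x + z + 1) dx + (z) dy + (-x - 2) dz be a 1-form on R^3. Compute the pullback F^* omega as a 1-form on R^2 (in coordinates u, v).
F^* omega = (-4*u*v + 2*v^2 + 4) du + (-4*u^2 - 4*u*v + 4*v^3 + 2*v) dv

Using F^*(f dg) = (f ∘ F) d(g ∘ F), substitute each coordinate x_i by F_i(u, v) in f_i, and replace dx_i by d F_i = (∂F_i/∂u) du + (∂F_i/∂v) dv.
  For the x component: f_1(F) = -2*u + 2*v^2 + 1; d F_1 = (0) du + (2*v) dv
  For the y component: f_2(F) = -2*u; d F_2 = (2*v) du + (2*u) dv
  For the z component: f_3(F) = -v^2 - 2; d F_3 = (-2) du + (0) dv
Combining and collecting du, dv coefficients:
  coeff of du: -4*u*v + 2*v^2 + 4
  coeff of dv: -4*u^2 - 4*u*v + 4*v^3 + 2*v
F^* omega = (-4*u*v + 2*v^2 + 4) du + (-4*u^2 - 4*u*v + 4*v^3 + 2*v) dv.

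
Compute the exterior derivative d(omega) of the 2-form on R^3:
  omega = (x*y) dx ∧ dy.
d(omega) = 0

For a 2-form omega = sum_{i<j} g_{ij} dx_i ∧ dx_j, the exterior derivative is
  d(omega) = sum_{i<j} d(g_{ij}) ∧ dx_i ∧ dx_j = sum_{i<j, k} (∂g_{ij}/∂x_k) dx_k ∧ dx_i ∧ dx_j.
Expand each term, using dx_k ∧ dx_i ∧ dx_j = sgn(permutation) dx_{(a)} ∧ dx_{(b)} ∧ dx_{(c)} with (a < b < c) sorted:

Collecting like 3-forms: d(omega) = 0.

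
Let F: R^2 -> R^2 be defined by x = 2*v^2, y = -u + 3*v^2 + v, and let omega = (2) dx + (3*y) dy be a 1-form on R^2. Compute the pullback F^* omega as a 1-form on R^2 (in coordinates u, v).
F^* omega = (3*u - 9*v^2 - 3*v) du + (-18*u*v - 3*u + 54*v^3 + 27*v^2 + 11*v) dv

Using F^*(f dg) = (f ∘ F) d(g ∘ F), substitute each coordinate x_i by F_i(u, v) in f_i, and replace dx_i by d F_i = (∂F_i/∂u) du + (∂F_i/∂v) dv.
  For the x component: f_1(F) = 2; d F_1 = (0) du + (4*v) dv
  For the y component: f_2(F) = -3*u + 9*v^2 + 3*v; d F_2 = (-1) du + (6*v + 1) dv
Combining and collecting du, dv coefficients:
  coeff of du: 3*u - 9*v^2 - 3*v
  coeff of dv: -18*u*v - 3*u + 54*v^3 + 27*v^2 + 11*v
F^* omega = (3*u - 9*v^2 - 3*v) du + (-18*u*v - 3*u + 54*v^3 + 27*v^2 + 11*v) dv.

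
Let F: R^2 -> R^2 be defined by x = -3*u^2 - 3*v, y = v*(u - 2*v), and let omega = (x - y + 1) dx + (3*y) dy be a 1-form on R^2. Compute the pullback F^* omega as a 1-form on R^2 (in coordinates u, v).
F^* omega = (18*u^3 + 6*u^2*v - 9*u*v^2 + 18*u*v - 6*u - 6*v^3) du + (3*u^2*v + 9*u^2 - 18*u*v^2 + 3*u*v + 24*v^3 - 6*v^2 + 9*v - 3) dv

Using F^*(f dg) = (f ∘ F) d(g ∘ F), substitute each coordinate x_i by F_i(u, v) in f_i, and replace dx_i by d F_i = (∂F_i/∂u) du + (∂F_i/∂v) dv.
  For the x component: f_1(F) = -3*u^2 - u*v + 2*v^2 - 3*v + 1; d F_1 = (-6*u) du + (-3) dv
  For the y component: f_2(F) = 3*v*(u - 2*v); d F_2 = (v) du + (u - 4*v) dv
Combining and collecting du, dv coefficients:
  coeff of du: 18*u^3 + 6*u^2*v - 9*u*v^2 + 18*u*v - 6*u - 6*v^3
  coeff of dv: 3*u^2*v + 9*u^2 - 18*u*v^2 + 3*u*v + 24*v^3 - 6*v^2 + 9*v - 3
F^* omega = (18*u^3 + 6*u^2*v - 9*u*v^2 + 18*u*v - 6*u - 6*v^3) du + (3*u^2*v + 9*u^2 - 18*u*v^2 + 3*u*v + 24*v^3 - 6*v^2 + 9*v - 3) dv.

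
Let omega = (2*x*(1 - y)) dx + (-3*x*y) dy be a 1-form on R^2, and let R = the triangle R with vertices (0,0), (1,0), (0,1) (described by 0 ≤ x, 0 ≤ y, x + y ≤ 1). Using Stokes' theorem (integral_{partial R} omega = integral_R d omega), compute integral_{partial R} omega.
integral_(partial R) omega = -1/6

Stokes: integral_partial_R omega = integral_R d omega with d omega = (∂Q/∂x - ∂P/∂y) dx ∧ dy.
  ∂Q/∂x = -3*y
  ∂P/∂y = -2*x
  integrand = ∂Q/∂x - ∂P/∂y = 2*x - 3*y.
Integrating over R: integral_0^1 integral_0^{1-x} (2*x - 3*y) dy dx = -1/6.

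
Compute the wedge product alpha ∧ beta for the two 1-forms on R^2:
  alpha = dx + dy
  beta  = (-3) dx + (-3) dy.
alpha ∧ beta = 0

Distribute the wedge, using dx_i ∧ dx_j = -dx_j ∧ dx_i and dx_i ∧ dx_i = 0. For each pair (i, j) with i < j, the coefficient of dx_i ∧ dx_j in alpha ∧ beta is (alpha_i * beta_j - alpha_j * beta_i). Collecting: alpha ∧ beta = 0.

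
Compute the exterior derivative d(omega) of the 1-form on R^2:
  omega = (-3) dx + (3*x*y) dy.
d(omega) = (3*y) dx ∧ dy

For a 1-form omega = sum_i f_i dx_i, the exterior derivative is
  d(omega) = sum_{i < j} (∂f_j/∂x_i - ∂f_i/∂x_j) dx_i ∧ dx_j.
  coefficient of dx ∧ dy: ∂f_2/∂x - ∂f_1/∂y = ∂(3*x*y)/∂x - ∂(-3)/∂y = 3*y
Assembling: d(omega) = (3*y) dx ∧ dy.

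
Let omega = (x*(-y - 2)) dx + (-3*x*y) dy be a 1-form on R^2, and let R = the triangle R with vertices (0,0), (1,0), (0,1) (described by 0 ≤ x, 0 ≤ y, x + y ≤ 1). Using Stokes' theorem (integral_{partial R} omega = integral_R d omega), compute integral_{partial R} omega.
integral_(partial R) omega = -1/3

Stokes: integral_partial_R omega = integral_R d omega with d omega = (∂Q/∂x - ∂P/∂y) dx ∧ dy.
  ∂Q/∂x = -3*y
  ∂P/∂y = -x
  integrand = ∂Q/∂x - ∂P/∂y = x - 3*y.
Integrating over R: integral_0^1 integral_0^{1-x} (x - 3*y) dy dx = -1/3.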